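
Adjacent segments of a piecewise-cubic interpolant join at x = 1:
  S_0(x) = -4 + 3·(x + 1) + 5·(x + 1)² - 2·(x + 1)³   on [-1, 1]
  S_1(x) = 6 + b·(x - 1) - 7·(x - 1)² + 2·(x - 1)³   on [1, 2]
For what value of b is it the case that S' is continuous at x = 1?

S_0'(x) = 3 + 10·(x + 1) - 6·(x + 1)², so S_0'(1) = -1. On the right, S_1'(1) = b, so b = -1.

-1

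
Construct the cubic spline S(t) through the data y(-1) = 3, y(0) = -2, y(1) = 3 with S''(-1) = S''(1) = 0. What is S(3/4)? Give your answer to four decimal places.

1.1641

Put m_i = S'' at the i-th knot. Here h = (1, 1) and Δ = (-5, 5), so the interior equations h_(i-1)·m_(i-1) + 2(h_(i-1)+h_i)·m_i + h_i·m_(i+1) = 6(Δ_i − Δ_(i-1)) read
  1·m_0 + 4·m_1 + 1·m_2 = 6(Δ_1 - Δ_0) = 60
Natural end conditions: m_0 = m_2 = 0.
Forward elimination and back-substitution give m_0 = 0, m_1 = 15, m_2 = 0.
On [0, 1], S(t) = -2 + 0·t + 15/2·t² - 5/2·t³.
With t = 3/4: S(3/4) = 149/128.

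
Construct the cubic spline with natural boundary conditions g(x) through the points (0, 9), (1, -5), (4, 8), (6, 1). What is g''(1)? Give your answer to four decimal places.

Let m_i = g''(x_i). Step sizes h_i = 1, 3, 2; slopes of the chords Δ_i = (y_(i+1) - y_i)/h_i = -14, 13/3, -7/2.
  1·m_0 + 8·m_1 + 3·m_2 = 6(Δ_1 - Δ_0) = 110
  3·m_1 + 10·m_2 + 2·m_3 = 6(Δ_2 - Δ_1) = -47
Natural end conditions: m_0 = m_3 = 0.
Forward elimination and back-substitution give m_0 = 0, m_1 = 1241/71, m_2 = -706/71, m_3 = 0.

17.4789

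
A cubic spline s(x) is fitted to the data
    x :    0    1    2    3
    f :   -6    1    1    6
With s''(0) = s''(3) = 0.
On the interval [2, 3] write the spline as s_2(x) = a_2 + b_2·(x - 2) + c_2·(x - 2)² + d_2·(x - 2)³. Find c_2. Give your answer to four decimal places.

5.4000

With M_i denoting the second derivative at x_i, h_i = 1, 1, 1, and Δ_i = (y_(i+1) − y_i)/h_i = 7, 0, 5:
  1·M_0 + 4·M_1 + 1·M_2 = 6(Δ_1 - Δ_0) = -42
  1·M_1 + 4·M_2 + 1·M_3 = 6(Δ_2 - Δ_1) = 30
Natural end conditions: M_0 = M_3 = 0.
Solving the tridiagonal system: M_0 = 0, M_1 = -66/5, M_2 = 54/5, M_3 = 0.
On [2, 3], with s_2(x) = a_2 + b_2·(x - 2) + c_2·(x - 2)² + d_2·(x - 2)³: c_2 = M_2/2 = 27/5, d_2 = (M_3 - M_2)/(6h_2) = -9/5, b_2 = Δ_2 - h_2(2M_2 + M_3)/6 = 7/5.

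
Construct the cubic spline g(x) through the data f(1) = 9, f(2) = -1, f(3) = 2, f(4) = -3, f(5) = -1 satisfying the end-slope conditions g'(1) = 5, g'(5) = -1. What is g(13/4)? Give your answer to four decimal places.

1.4213

Let m_i = g''(x_i). Step sizes h_i = 1, 1, 1, 1; slopes of the chords Δ_i = (y_(i+1) - y_i)/h_i = -10, 3, -5, 2.
  1·m_0 + 4·m_1 + 1·m_2 = 6(Δ_1 - Δ_0) = 78
  1·m_1 + 4·m_2 + 1·m_3 = 6(Δ_2 - Δ_1) = -48
  1·m_2 + 4·m_3 + 1·m_4 = 6(Δ_3 - Δ_2) = 42
Clamped end conditions give two more equations: 2h_0·m_0 + h_0·m_1 = 6(Δ_0 - g'(1)) = -90 and h_3·m_3 + 2h_3·m_4 = 6(g'(5) - Δ_3) = -18.
Hence m_0 = -933/14, m_1 = 303/7, m_2 = -57/2, m_3 = 159/7, m_4 = -285/14.
On [3, 4], g(x) = 2 + 5/7·(x - 3) - 57/4·(x - 3)² + 239/28·(x - 3)³.
With (x - 3) = 1/4: g(13/4) = 2547/1792.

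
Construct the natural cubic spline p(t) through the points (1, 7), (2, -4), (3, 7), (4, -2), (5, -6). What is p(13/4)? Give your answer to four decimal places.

With M_i denoting the second derivative at x_i, h_i = 1, 1, 1, 1, and Δ_i = (y_(i+1) − y_i)/h_i = -11, 11, -9, -4:
  1·M_0 + 4·M_1 + 1·M_2 = 6(Δ_1 - Δ_0) = 132
  1·M_1 + 4·M_2 + 1·M_3 = 6(Δ_2 - Δ_1) = -120
  1·M_2 + 4·M_3 + 1·M_4 = 6(Δ_3 - Δ_2) = 30
Natural end conditions: M_0 = M_4 = 0.
Forward elimination and back-substitution give M_0 = 0, M_1 = 1245/28, M_2 = -321/7, M_3 = 531/28, M_4 = 0.
On [3, 4], p(t) = 7 + 25/8·(t - 3) - 321/14·(t - 3)² + 605/56·(t - 3)³.
With (t - 3) = 1/4: p(13/4) = 23357/3584.

6.5170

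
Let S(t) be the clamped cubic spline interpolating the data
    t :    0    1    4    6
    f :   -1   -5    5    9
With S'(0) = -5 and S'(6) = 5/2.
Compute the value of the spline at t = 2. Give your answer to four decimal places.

-3.9658

With σ_i denoting the second derivative at x_i, h_i = 1, 3, 2, and Δ_i = (y_(i+1) − y_i)/h_i = -4, 10/3, 2:
  1·σ_0 + 8·σ_1 + 3·σ_2 = 6(Δ_1 - Δ_0) = 44
  3·σ_1 + 10·σ_2 + 2·σ_3 = 6(Δ_2 - Δ_1) = -8
Clamped end conditions give two more equations: 2h_0·σ_0 + h_0·σ_1 = 6(Δ_0 - S'(0)) = 6 and h_2·σ_2 + 2h_2·σ_3 = 6(S'(6) - Δ_2) = 3.
Hence σ_0 = -31/78, σ_1 = 265/39, σ_2 = -259/78, σ_3 = 94/39.
On [1, 4], S(t) = -5 - 281/156·(t - 1) + 265/78·(t - 1)² - 263/468·(t - 1)³.
With (t - 1) = 1: S(2) = -464/117.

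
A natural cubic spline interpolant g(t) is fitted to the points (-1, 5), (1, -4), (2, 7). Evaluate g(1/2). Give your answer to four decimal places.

Put m_i = g'' at the i-th knot. Here h = (2, 1) and Δ = (-9/2, 11), so the interior equations h_(i-1)·m_(i-1) + 2(h_(i-1)+h_i)·m_i + h_i·m_(i+1) = 6(Δ_i − Δ_(i-1)) read
  2·m_0 + 6·m_1 + 1·m_2 = 6(Δ_1 - Δ_0) = 93
Natural end conditions: m_0 = m_2 = 0.
Solving the tridiagonal system: m_0 = 0, m_1 = 31/2, m_2 = 0.
On [-1, 1], g(t) = 5 - 29/3·(t + 1) + 0·(t + 1)² + 31/24·(t + 1)³.
With (t + 1) = 3/2: g(1/2) = -329/64.

-5.1406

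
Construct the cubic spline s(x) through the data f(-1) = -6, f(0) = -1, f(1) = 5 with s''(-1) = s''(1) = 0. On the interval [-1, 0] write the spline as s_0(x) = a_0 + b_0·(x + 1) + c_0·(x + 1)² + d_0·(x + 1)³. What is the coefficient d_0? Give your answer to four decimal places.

0.2500

Let m_i = s''(x_i). Step sizes h_i = 1, 1; slopes of the chords Δ_i = (y_(i+1) - y_i)/h_i = 5, 6.
  1·m_0 + 4·m_1 + 1·m_2 = 6(Δ_1 - Δ_0) = 6
Natural end conditions: m_0 = m_2 = 0.
Hence m_0 = 0, m_1 = 3/2, m_2 = 0.
On [-1, 0], with s_0(x) = a_0 + b_0·(x + 1) + c_0·(x + 1)² + d_0·(x + 1)³: c_0 = m_0/2 = 0, d_0 = (m_1 - m_0)/(6h_0) = 1/4, b_0 = Δ_0 - h_0(2m_0 + m_1)/6 = 19/4.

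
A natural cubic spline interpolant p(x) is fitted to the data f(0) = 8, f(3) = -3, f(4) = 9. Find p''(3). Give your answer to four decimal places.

11.7500

Put m_i = p'' at the i-th knot. Here h = (3, 1) and Δ = (-11/3, 12), so the interior equations h_(i-1)·m_(i-1) + 2(h_(i-1)+h_i)·m_i + h_i·m_(i+1) = 6(Δ_i − Δ_(i-1)) read
  3·m_0 + 8·m_1 + 1·m_2 = 6(Δ_1 - Δ_0) = 94
Natural end conditions: m_0 = m_2 = 0.
Forward elimination and back-substitution give m_0 = 0, m_1 = 47/4, m_2 = 0.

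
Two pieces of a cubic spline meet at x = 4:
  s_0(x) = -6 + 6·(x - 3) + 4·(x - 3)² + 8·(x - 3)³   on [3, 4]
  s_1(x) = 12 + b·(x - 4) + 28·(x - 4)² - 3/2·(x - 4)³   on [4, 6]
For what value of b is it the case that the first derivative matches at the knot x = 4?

38

s_0'(x) = 6 + 8·(x - 3) + 24·(x - 3)², so s_0'(4) = 38. On the right, s_1'(4) = b, so b = 38.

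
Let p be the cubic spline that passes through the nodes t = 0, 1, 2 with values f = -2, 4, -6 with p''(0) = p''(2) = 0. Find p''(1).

-24

Let m_i = p''(x_i). Step sizes h_i = 1, 1; slopes of the chords Δ_i = (y_(i+1) - y_i)/h_i = 6, -10.
  1·m_0 + 4·m_1 + 1·m_2 = 6(Δ_1 - Δ_0) = -96
Natural end conditions: m_0 = m_2 = 0.
Solving the tridiagonal system: m_0 = 0, m_1 = -24, m_2 = 0.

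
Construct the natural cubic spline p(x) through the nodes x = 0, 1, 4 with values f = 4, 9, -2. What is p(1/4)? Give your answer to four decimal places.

5.5039

Write σ_i for p''(x_i). With h_i = 1, 3 and divided differences Δ_i = 5, -11/3, the continuity of p' gives the tridiagonal system
  1·σ_0 + 8·σ_1 + 3·σ_2 = 6(Δ_1 - Δ_0) = -52
Natural end conditions: σ_0 = σ_2 = 0.
Forward elimination and back-substitution give σ_0 = 0, σ_1 = -13/2, σ_2 = 0.
On [0, 1], p(x) = 4 + 73/12·x + 0·x² - 13/12·x³.
With x = 1/4: p(1/4) = 1409/256.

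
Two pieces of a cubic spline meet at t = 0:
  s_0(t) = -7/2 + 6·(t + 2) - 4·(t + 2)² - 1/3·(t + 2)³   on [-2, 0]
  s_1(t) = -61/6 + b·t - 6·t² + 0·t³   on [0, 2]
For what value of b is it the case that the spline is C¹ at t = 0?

-14

s_0'(t) = 6 - 8·(t + 2) - 1·(t + 2)², so s_0'(0) = -14. On the right, s_1'(0) = b, so b = -14.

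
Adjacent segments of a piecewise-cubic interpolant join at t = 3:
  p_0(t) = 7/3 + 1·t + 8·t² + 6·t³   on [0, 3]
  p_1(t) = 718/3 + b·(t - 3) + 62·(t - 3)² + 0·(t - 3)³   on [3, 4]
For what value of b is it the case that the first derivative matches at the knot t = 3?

211

p_0'(t) = 1 + 16·t + 18·t², so p_0'(3) = 211. On the right, p_1'(3) = b, so b = 211.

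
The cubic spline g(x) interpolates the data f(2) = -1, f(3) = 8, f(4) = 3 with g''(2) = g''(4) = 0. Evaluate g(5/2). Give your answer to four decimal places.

Let M_i = g''(x_i). Step sizes h_i = 1, 1; slopes of the chords Δ_i = (y_(i+1) - y_i)/h_i = 9, -5.
  1·M_0 + 4·M_1 + 1·M_2 = 6(Δ_1 - Δ_0) = -84
Natural end conditions: M_0 = M_2 = 0.
Hence M_0 = 0, M_1 = -21, M_2 = 0.
On [2, 3], g(x) = -1 + 25/2·(x - 2) + 0·(x - 2)² - 7/2·(x - 2)³.
With (x - 2) = 1/2: g(5/2) = 77/16.

4.8125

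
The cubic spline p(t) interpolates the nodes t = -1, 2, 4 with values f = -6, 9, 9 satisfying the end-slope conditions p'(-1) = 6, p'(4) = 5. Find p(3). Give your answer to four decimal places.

7.8250

Put m_i = p'' at the i-th knot. Here h = (3, 2) and Δ = (5, 0), so the interior equations h_(i-1)·m_(i-1) + 2(h_(i-1)+h_i)·m_i + h_i·m_(i+1) = 6(Δ_i − Δ_(i-1)) read
  3·m_0 + 10·m_1 + 2·m_2 = 6(Δ_1 - Δ_0) = -30
Clamped end conditions give two more equations: 2h_0·m_0 + h_0·m_1 = 6(Δ_0 - p'(-1)) = -6 and h_1·m_1 + 2h_1·m_2 = 6(p'(4) - Δ_1) = 30.
Solving: m_0 = 9/5, m_1 = -28/5, m_2 = 103/10.
On [2, 4], p(t) = 9 + 3/10·(t - 2) - 14/5·(t - 2)² + 53/40·(t - 2)³.
With (t - 2) = 1: p(3) = 313/40.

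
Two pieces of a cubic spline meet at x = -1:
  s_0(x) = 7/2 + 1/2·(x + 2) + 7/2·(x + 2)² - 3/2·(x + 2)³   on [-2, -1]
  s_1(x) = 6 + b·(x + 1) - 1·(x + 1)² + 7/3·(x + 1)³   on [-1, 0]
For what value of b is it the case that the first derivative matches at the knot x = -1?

3

s_0'(x) = 1/2 + 7·(x + 2) - 9/2·(x + 2)², so s_0'(-1) = 3. On the right, s_1'(-1) = b, so b = 3.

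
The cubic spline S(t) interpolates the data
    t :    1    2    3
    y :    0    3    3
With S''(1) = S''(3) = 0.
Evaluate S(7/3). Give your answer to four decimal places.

Let m_i = S''(x_i). Step sizes h_i = 1, 1; slopes of the chords Δ_i = (y_(i+1) - y_i)/h_i = 3, 0.
  1·m_0 + 4·m_1 + 1·m_2 = 6(Δ_1 - Δ_0) = -18
Natural end conditions: m_0 = m_2 = 0.
Solving: m_0 = 0, m_1 = -9/2, m_2 = 0.
On [2, 3], S(t) = 3 + 3/2·(t - 2) - 9/4·(t - 2)² + 3/4·(t - 2)³.
With (t - 2) = 1/3: S(7/3) = 59/18.

3.2778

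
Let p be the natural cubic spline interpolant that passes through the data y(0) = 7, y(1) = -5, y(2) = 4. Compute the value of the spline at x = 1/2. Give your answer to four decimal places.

-0.9688

Let σ_i = p''(x_i). Step sizes h_i = 1, 1; slopes of the chords Δ_i = (y_(i+1) - y_i)/h_i = -12, 9.
  1·σ_0 + 4·σ_1 + 1·σ_2 = 6(Δ_1 - Δ_0) = 126
Natural end conditions: σ_0 = σ_2 = 0.
Solving the tridiagonal system: σ_0 = 0, σ_1 = 63/2, σ_2 = 0.
On [0, 1], p(x) = 7 - 69/4·x + 0·x² + 21/4·x³.
With x = 1/2: p(1/2) = -31/32.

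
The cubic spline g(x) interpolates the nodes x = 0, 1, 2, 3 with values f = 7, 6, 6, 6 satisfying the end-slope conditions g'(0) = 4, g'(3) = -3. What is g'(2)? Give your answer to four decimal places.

Let M_i = g''(x_i). Step sizes h_i = 1, 1, 1; slopes of the chords Δ_i = (y_(i+1) - y_i)/h_i = -1, 0, 0.
  1·M_0 + 4·M_1 + 1·M_2 = 6(Δ_1 - Δ_0) = 6
  1·M_1 + 4·M_2 + 1·M_3 = 6(Δ_2 - Δ_1) = 0
Clamped end conditions give two more equations: 2h_0·M_0 + h_0·M_1 = 6(Δ_0 - g'(0)) = -30 and h_2·M_2 + 2h_2·M_3 = 6(g'(3) - Δ_2) = -18.
Solving the tridiagonal system: M_0 = -268/15, M_1 = 86/15, M_2 = 14/15, M_3 = -142/15.
On [2, 3], g'(x) = b_2 + 2c_2·(x - 2) + 3d_2·(x - 2)² with b_2 = Δ_2 - h_2(2M_2 + M_3)/6 = 19/15, c_2 = M_2/2 = 7/15, d_2 = (M_3 - M_2)/(6h_2) = -26/15. So g'(2) = 19/15.

1.2667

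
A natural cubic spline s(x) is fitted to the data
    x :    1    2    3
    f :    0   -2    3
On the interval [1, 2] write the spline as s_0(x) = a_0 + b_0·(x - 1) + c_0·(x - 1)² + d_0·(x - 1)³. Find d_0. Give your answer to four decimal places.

1.7500

Write m_i for s''(x_i). With h_i = 1, 1 and divided differences Δ_i = -2, 5, the continuity of s' gives the tridiagonal system
  1·m_0 + 4·m_1 + 1·m_2 = 6(Δ_1 - Δ_0) = 42
Natural end conditions: m_0 = m_2 = 0.
Solving the tridiagonal system: m_0 = 0, m_1 = 21/2, m_2 = 0.
On [1, 2], with s_0(x) = a_0 + b_0·(x - 1) + c_0·(x - 1)² + d_0·(x - 1)³: c_0 = m_0/2 = 0, d_0 = (m_1 - m_0)/(6h_0) = 7/4, b_0 = Δ_0 - h_0(2m_0 + m_1)/6 = -15/4.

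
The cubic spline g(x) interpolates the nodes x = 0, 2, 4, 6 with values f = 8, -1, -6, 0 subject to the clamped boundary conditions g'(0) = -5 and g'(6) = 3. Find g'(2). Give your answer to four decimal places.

Put M_i = g'' at the i-th knot. Here h = (2, 2, 2) and Δ = (-9/2, -5/2, 3), so the interior equations h_(i-1)·M_(i-1) + 2(h_(i-1)+h_i)·M_i + h_i·M_(i+1) = 6(Δ_i − Δ_(i-1)) read
  2·M_0 + 8·M_1 + 2·M_2 = 6(Δ_1 - Δ_0) = 12
  2·M_1 + 8·M_2 + 2·M_3 = 6(Δ_2 - Δ_1) = 33
Clamped end conditions give two more equations: 2h_0·M_0 + h_0·M_1 = 6(Δ_0 - g'(0)) = 3 and h_2·M_2 + 2h_2·M_3 = 6(g'(6) - Δ_2) = 0.
Hence M_0 = 2/3, M_1 = 1/6, M_2 = 14/3, M_3 = -7/3.
On [2, 4], g'(x) = b_1 + 2c_1·(x - 2) + 3d_1·(x - 2)² with b_1 = Δ_1 - h_1(2M_1 + M_2)/6 = -25/6, c_1 = M_1/2 = 1/12, d_1 = (M_2 - M_1)/(6h_1) = 3/8. So g'(2) = -25/6.

-4.1667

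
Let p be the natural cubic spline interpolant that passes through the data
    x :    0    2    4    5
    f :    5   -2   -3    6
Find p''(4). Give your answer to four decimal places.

9.5455

Let M_i = p''(x_i). Step sizes h_i = 2, 2, 1; slopes of the chords Δ_i = (y_(i+1) - y_i)/h_i = -7/2, -1/2, 9.
  2·M_0 + 8·M_1 + 2·M_2 = 6(Δ_1 - Δ_0) = 18
  2·M_1 + 6·M_2 + 1·M_3 = 6(Δ_2 - Δ_1) = 57
Natural end conditions: M_0 = M_3 = 0.
Forward elimination and back-substitution give M_0 = 0, M_1 = -3/22, M_2 = 105/11, M_3 = 0.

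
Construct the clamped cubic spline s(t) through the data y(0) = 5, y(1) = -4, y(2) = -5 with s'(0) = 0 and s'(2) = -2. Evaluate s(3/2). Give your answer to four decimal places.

Let σ_i = s''(x_i). Step sizes h_i = 1, 1; slopes of the chords Δ_i = (y_(i+1) - y_i)/h_i = -9, -1.
  1·σ_0 + 4·σ_1 + 1·σ_2 = 6(Δ_1 - Δ_0) = 48
Clamped end conditions give two more equations: 2h_0·σ_0 + h_0·σ_1 = 6(Δ_0 - s'(0)) = -54 and h_1·σ_1 + 2h_1·σ_2 = 6(s'(2) - Δ_1) = -6.
Forward elimination and back-substitution give σ_0 = -40, σ_1 = 26, σ_2 = -16.
On [1, 2], s(t) = -4 - 7·(t - 1) + 13·(t - 1)² - 7·(t - 1)³.
With (t - 1) = 1/2: s(3/2) = -41/8.

-5.1250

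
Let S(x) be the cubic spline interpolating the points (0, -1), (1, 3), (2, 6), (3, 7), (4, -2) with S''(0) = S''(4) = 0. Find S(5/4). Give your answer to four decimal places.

3.7994

With M_i denoting the second derivative at x_i, h_i = 1, 1, 1, 1, and Δ_i = (y_(i+1) − y_i)/h_i = 4, 3, 1, -9:
  1·M_0 + 4·M_1 + 1·M_2 = 6(Δ_1 - Δ_0) = -6
  1·M_1 + 4·M_2 + 1·M_3 = 6(Δ_2 - Δ_1) = -12
  1·M_2 + 4·M_3 + 1·M_4 = 6(Δ_3 - Δ_2) = -60
Natural end conditions: M_0 = M_4 = 0.
Solving the tridiagonal system: M_0 = 0, M_1 = -51/28, M_2 = 9/7, M_3 = -429/28, M_4 = 0.
On [1, 2], S(x) = 3 + 95/28·(x - 1) - 51/56·(x - 1)² + 29/56·(x - 1)³.
With (x - 1) = 1/4: S(5/4) = 13617/3584.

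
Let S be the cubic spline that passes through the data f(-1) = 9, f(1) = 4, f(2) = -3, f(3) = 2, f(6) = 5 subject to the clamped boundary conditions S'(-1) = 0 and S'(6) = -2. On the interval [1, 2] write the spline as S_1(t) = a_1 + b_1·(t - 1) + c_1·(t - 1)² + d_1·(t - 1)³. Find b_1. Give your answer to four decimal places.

-7.8449

With M_i denoting the second derivative at x_i, h_i = 2, 1, 1, 3, and Δ_i = (y_(i+1) − y_i)/h_i = -5/2, -7, 5, 1:
  2·M_0 + 6·M_1 + 1·M_2 = 6(Δ_1 - Δ_0) = -27
  1·M_1 + 4·M_2 + 1·M_3 = 6(Δ_2 - Δ_1) = 72
  1·M_2 + 8·M_3 + 3·M_4 = 6(Δ_3 - Δ_2) = -24
Clamped end conditions give two more equations: 2h_0·M_0 + h_0·M_1 = 6(Δ_0 - S'(-1)) = -15 and h_3·M_3 + 2h_3·M_4 = 6(S'(6) - Δ_3) = -18.
Forward elimination and back-substitution give M_0 = 109/316, M_1 = -647/79, M_2 = 3389/158, M_3 = -443/79, M_4 = -31/158.
On [1, 2], with S_1(t) = a_1 + b_1·(t - 1) + c_1·(t - 1)² + d_1·(t - 1)³: c_1 = M_1/2 = -647/158, d_1 = (M_2 - M_1)/(6h_1) = 1561/316, b_1 = Δ_1 - h_1(2M_1 + M_2)/6 = -2479/316.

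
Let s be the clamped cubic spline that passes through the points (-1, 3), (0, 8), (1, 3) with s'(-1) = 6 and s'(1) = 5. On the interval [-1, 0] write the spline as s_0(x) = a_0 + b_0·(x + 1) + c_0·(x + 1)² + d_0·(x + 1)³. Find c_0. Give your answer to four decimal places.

Write σ_i for s''(x_i). With h_i = 1, 1 and divided differences Δ_i = 5, -5, the continuity of s' gives the tridiagonal system
  1·σ_0 + 4·σ_1 + 1·σ_2 = 6(Δ_1 - Δ_0) = -60
Clamped end conditions give two more equations: 2h_0·σ_0 + h_0·σ_1 = 6(Δ_0 - s'(-1)) = -6 and h_1·σ_1 + 2h_1·σ_2 = 6(s'(1) - Δ_1) = 60.
Solving the tridiagonal system: σ_0 = 23/2, σ_1 = -29, σ_2 = 89/2.
On [-1, 0], with s_0(x) = a_0 + b_0·(x + 1) + c_0·(x + 1)² + d_0·(x + 1)³: c_0 = σ_0/2 = 23/4, d_0 = (σ_1 - σ_0)/(6h_0) = -27/4, b_0 = Δ_0 - h_0(2σ_0 + σ_1)/6 = 6.

5.7500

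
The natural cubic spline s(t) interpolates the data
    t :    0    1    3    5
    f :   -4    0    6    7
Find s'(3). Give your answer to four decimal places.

1.6818

Let σ_i = s''(x_i). Step sizes h_i = 1, 2, 2; slopes of the chords Δ_i = (y_(i+1) - y_i)/h_i = 4, 3, 1/2.
  1·σ_0 + 6·σ_1 + 2·σ_2 = 6(Δ_1 - Δ_0) = -6
  2·σ_1 + 8·σ_2 + 2·σ_3 = 6(Δ_2 - Δ_1) = -15
Natural end conditions: σ_0 = σ_3 = 0.
Forward elimination and back-substitution give σ_0 = 0, σ_1 = -9/22, σ_2 = -39/22, σ_3 = 0.
On [3, 5], s'(t) = b_2 + 2c_2·(t - 3) + 3d_2·(t - 3)² with b_2 = Δ_2 - h_2(2σ_2 + σ_3)/6 = 37/22, c_2 = σ_2/2 = -39/44, d_2 = (σ_3 - σ_2)/(6h_2) = 13/88. So s'(3) = 37/22.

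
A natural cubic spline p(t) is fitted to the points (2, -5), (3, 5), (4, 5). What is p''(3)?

-15

Put σ_i = p'' at the i-th knot. Here h = (1, 1) and Δ = (10, 0), so the interior equations h_(i-1)·σ_(i-1) + 2(h_(i-1)+h_i)·σ_i + h_i·σ_(i+1) = 6(Δ_i − Δ_(i-1)) read
  1·σ_0 + 4·σ_1 + 1·σ_2 = 6(Δ_1 - Δ_0) = -60
Natural end conditions: σ_0 = σ_2 = 0.
Forward elimination and back-substitution give σ_0 = 0, σ_1 = -15, σ_2 = 0.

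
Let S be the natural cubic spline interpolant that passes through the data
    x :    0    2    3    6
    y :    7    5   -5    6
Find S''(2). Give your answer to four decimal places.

-10.9362

With M_i denoting the second derivative at x_i, h_i = 2, 1, 3, and Δ_i = (y_(i+1) − y_i)/h_i = -1, -10, 11/3:
  2·M_0 + 6·M_1 + 1·M_2 = 6(Δ_1 - Δ_0) = -54
  1·M_1 + 8·M_2 + 3·M_3 = 6(Δ_2 - Δ_1) = 82
Natural end conditions: M_0 = M_3 = 0.
Solving the tridiagonal system: M_0 = 0, M_1 = -514/47, M_2 = 546/47, M_3 = 0.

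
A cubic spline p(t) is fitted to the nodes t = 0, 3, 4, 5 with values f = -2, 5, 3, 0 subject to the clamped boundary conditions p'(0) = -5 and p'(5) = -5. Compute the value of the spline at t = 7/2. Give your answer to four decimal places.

4.3448

With M_i denoting the second derivative at x_i, h_i = 3, 1, 1, and Δ_i = (y_(i+1) − y_i)/h_i = 7/3, -2, -3:
  3·M_0 + 8·M_1 + 1·M_2 = 6(Δ_1 - Δ_0) = -26
  1·M_1 + 4·M_2 + 1·M_3 = 6(Δ_2 - Δ_1) = -6
Clamped end conditions give two more equations: 2h_0·M_0 + h_0·M_1 = 6(Δ_0 - p'(0)) = 44 and h_2·M_2 + 2h_2·M_3 = 6(p'(5) - Δ_2) = -12.
Forward elimination and back-substitution give M_0 = 974/87, M_1 = -224/29, M_2 = 64/29, M_3 = -206/29.
On [3, 4], p(t) = 5 + 6/29·(t - 3) - 112/29·(t - 3)² + 48/29·(t - 3)³.
With (t - 3) = 1/2: p(7/2) = 126/29.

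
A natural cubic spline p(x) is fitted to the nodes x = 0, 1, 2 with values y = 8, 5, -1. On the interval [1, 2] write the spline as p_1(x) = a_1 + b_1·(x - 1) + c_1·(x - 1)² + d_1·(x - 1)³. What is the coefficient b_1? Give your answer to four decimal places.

Let M_i = p''(x_i). Step sizes h_i = 1, 1; slopes of the chords Δ_i = (y_(i+1) - y_i)/h_i = -3, -6.
  1·M_0 + 4·M_1 + 1·M_2 = 6(Δ_1 - Δ_0) = -18
Natural end conditions: M_0 = M_2 = 0.
Solving: M_0 = 0, M_1 = -9/2, M_2 = 0.
On [1, 2], with p_1(x) = a_1 + b_1·(x - 1) + c_1·(x - 1)² + d_1·(x - 1)³: c_1 = M_1/2 = -9/4, d_1 = (M_2 - M_1)/(6h_1) = 3/4, b_1 = Δ_1 - h_1(2M_1 + M_2)/6 = -9/2.

-4.5000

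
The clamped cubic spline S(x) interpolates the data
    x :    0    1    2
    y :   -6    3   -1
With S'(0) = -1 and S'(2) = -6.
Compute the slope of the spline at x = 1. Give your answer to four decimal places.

Put m_i = S'' at the i-th knot. Here h = (1, 1) and Δ = (9, -4), so the interior equations h_(i-1)·m_(i-1) + 2(h_(i-1)+h_i)·m_i + h_i·m_(i+1) = 6(Δ_i − Δ_(i-1)) read
  1·m_0 + 4·m_1 + 1·m_2 = 6(Δ_1 - Δ_0) = -78
Clamped end conditions give two more equations: 2h_0·m_0 + h_0·m_1 = 6(Δ_0 - S'(0)) = 60 and h_1·m_1 + 2h_1·m_2 = 6(S'(2) - Δ_1) = -12.
Forward elimination and back-substitution give m_0 = 47, m_1 = -34, m_2 = 11.
On [1, 2], S'(x) = b_1 + 2c_1·(x - 1) + 3d_1·(x - 1)² with b_1 = Δ_1 - h_1(2m_1 + m_2)/6 = 11/2, c_1 = m_1/2 = -17, d_1 = (m_2 - m_1)/(6h_1) = 15/2. So S'(1) = 11/2.

5.5000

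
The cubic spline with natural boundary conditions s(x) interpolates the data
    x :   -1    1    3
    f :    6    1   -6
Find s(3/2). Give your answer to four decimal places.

Write M_i for s''(x_i). With h_i = 2, 2 and divided differences Δ_i = -5/2, -7/2, the continuity of s' gives the tridiagonal system
  2·M_0 + 8·M_1 + 2·M_2 = 6(Δ_1 - Δ_0) = -6
Natural end conditions: M_0 = M_2 = 0.
Hence M_0 = 0, M_1 = -3/4, M_2 = 0.
On [1, 3], s(x) = 1 - 3·(x - 1) - 3/8·(x - 1)² + 1/16·(x - 1)³.
With (x - 1) = 1/2: s(3/2) = -75/128.

-0.5859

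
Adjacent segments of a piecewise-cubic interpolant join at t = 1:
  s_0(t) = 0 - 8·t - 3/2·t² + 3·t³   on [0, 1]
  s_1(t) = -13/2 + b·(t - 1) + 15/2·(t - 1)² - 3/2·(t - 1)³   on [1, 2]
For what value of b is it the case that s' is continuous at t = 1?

s_0'(t) = -8 - 3·t + 9·t², so s_0'(1) = -2. On the right, s_1'(1) = b, so b = -2.

-2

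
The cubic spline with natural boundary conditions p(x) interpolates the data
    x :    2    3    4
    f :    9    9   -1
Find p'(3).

-5

With M_i denoting the second derivative at x_i, h_i = 1, 1, and Δ_i = (y_(i+1) − y_i)/h_i = 0, -10:
  1·M_0 + 4·M_1 + 1·M_2 = 6(Δ_1 - Δ_0) = -60
Natural end conditions: M_0 = M_2 = 0.
Forward elimination and back-substitution give M_0 = 0, M_1 = -15, M_2 = 0.
On [3, 4], p'(x) = b_1 + 2c_1·(x - 3) + 3d_1·(x - 3)² with b_1 = Δ_1 - h_1(2M_1 + M_2)/6 = -5, c_1 = M_1/2 = -15/2, d_1 = (M_2 - M_1)/(6h_1) = 5/2. So p'(3) = -5.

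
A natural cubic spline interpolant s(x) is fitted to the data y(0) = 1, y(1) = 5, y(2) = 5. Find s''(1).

-6

Put σ_i = s'' at the i-th knot. Here h = (1, 1) and Δ = (4, 0), so the interior equations h_(i-1)·σ_(i-1) + 2(h_(i-1)+h_i)·σ_i + h_i·σ_(i+1) = 6(Δ_i − Δ_(i-1)) read
  1·σ_0 + 4·σ_1 + 1·σ_2 = 6(Δ_1 - Δ_0) = -24
Natural end conditions: σ_0 = σ_2 = 0.
Solving the tridiagonal system: σ_0 = 0, σ_1 = -6, σ_2 = 0.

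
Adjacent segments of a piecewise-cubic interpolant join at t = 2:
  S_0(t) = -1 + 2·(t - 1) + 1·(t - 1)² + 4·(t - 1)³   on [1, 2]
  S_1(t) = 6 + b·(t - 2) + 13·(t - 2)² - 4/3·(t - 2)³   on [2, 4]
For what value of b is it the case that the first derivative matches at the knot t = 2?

16

S_0'(t) = 2 + 2·(t - 1) + 12·(t - 1)², so S_0'(2) = 16. On the right, S_1'(2) = b, so b = 16.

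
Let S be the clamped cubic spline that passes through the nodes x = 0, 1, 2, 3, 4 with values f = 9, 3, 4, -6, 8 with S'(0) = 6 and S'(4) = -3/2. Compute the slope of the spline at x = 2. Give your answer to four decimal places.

Let σ_i = S''(x_i). Step sizes h_i = 1, 1, 1, 1; slopes of the chords Δ_i = (y_(i+1) - y_i)/h_i = -6, 1, -10, 14.
  1·σ_0 + 4·σ_1 + 1·σ_2 = 6(Δ_1 - Δ_0) = 42
  1·σ_1 + 4·σ_2 + 1·σ_3 = 6(Δ_2 - Δ_1) = -66
  1·σ_2 + 4·σ_3 + 1·σ_4 = 6(Δ_3 - Δ_2) = 144
Clamped end conditions give two more equations: 2h_0·σ_0 + h_0·σ_1 = 6(Δ_0 - S'(0)) = -72 and h_3·σ_3 + 2h_3·σ_4 = 6(S'(4) - Δ_3) = -93.
Hence σ_0 = -2973/56, σ_1 = 957/28, σ_2 = -333/8, σ_3 = 1857/28, σ_4 = -4461/56.
On [2, 3], S'(x) = b_2 + 2c_2·(x - 2) + 3d_2·(x - 2)² with b_2 = Δ_2 - h_2(2σ_2 + σ_3)/6 = -201/28, c_2 = σ_2/2 = -333/16, d_2 = (σ_3 - σ_2)/(6h_2) = 2015/112. So S'(2) = -201/28.

-7.1786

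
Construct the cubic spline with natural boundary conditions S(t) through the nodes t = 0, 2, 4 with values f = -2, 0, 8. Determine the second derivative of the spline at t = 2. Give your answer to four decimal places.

Let M_i = S''(x_i). Step sizes h_i = 2, 2; slopes of the chords Δ_i = (y_(i+1) - y_i)/h_i = 1, 4.
  2·M_0 + 8·M_1 + 2·M_2 = 6(Δ_1 - Δ_0) = 18
Natural end conditions: M_0 = M_2 = 0.
Solving: M_0 = 0, M_1 = 9/4, M_2 = 0.

2.2500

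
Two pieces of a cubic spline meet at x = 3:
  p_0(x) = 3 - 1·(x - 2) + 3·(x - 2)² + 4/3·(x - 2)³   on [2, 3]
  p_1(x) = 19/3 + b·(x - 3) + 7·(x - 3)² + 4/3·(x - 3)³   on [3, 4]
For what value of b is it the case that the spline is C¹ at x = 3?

p_0'(x) = -1 + 6·(x - 2) + 4·(x - 2)², so p_0'(3) = 9. On the right, p_1'(3) = b, so b = 9.

9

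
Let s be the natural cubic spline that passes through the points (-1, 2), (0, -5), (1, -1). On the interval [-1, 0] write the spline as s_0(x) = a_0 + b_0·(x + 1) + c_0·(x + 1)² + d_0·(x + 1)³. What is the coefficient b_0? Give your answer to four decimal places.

With M_i denoting the second derivative at x_i, h_i = 1, 1, and Δ_i = (y_(i+1) − y_i)/h_i = -7, 4:
  1·M_0 + 4·M_1 + 1·M_2 = 6(Δ_1 - Δ_0) = 66
Natural end conditions: M_0 = M_2 = 0.
Solving the tridiagonal system: M_0 = 0, M_1 = 33/2, M_2 = 0.
On [-1, 0], with s_0(x) = a_0 + b_0·(x + 1) + c_0·(x + 1)² + d_0·(x + 1)³: c_0 = M_0/2 = 0, d_0 = (M_1 - M_0)/(6h_0) = 11/4, b_0 = Δ_0 - h_0(2M_0 + M_1)/6 = -39/4.

-9.7500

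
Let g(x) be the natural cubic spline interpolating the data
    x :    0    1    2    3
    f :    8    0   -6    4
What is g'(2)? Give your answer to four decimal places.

With σ_i denoting the second derivative at x_i, h_i = 1, 1, 1, and Δ_i = (y_(i+1) − y_i)/h_i = -8, -6, 10:
  1·σ_0 + 4·σ_1 + 1·σ_2 = 6(Δ_1 - Δ_0) = 12
  1·σ_1 + 4·σ_2 + 1·σ_3 = 6(Δ_2 - Δ_1) = 96
Natural end conditions: σ_0 = σ_3 = 0.
Solving the tridiagonal system: σ_0 = 0, σ_1 = -16/5, σ_2 = 124/5, σ_3 = 0.
On [2, 3], g'(x) = b_2 + 2c_2·(x - 2) + 3d_2·(x - 2)² with b_2 = Δ_2 - h_2(2σ_2 + σ_3)/6 = 26/15, c_2 = σ_2/2 = 62/5, d_2 = (σ_3 - σ_2)/(6h_2) = -62/15. So g'(2) = 26/15.

1.7333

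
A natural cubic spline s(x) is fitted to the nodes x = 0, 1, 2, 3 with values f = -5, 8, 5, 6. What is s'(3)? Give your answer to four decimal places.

Let m_i = s''(x_i). Step sizes h_i = 1, 1, 1; slopes of the chords Δ_i = (y_(i+1) - y_i)/h_i = 13, -3, 1.
  1·m_0 + 4·m_1 + 1·m_2 = 6(Δ_1 - Δ_0) = -96
  1·m_1 + 4·m_2 + 1·m_3 = 6(Δ_2 - Δ_1) = 24
Natural end conditions: m_0 = m_3 = 0.
Hence m_0 = 0, m_1 = -136/5, m_2 = 64/5, m_3 = 0.
On [2, 3], s'(x) = b_2 + 2c_2·(x - 2) + 3d_2·(x - 2)² with b_2 = Δ_2 - h_2(2m_2 + m_3)/6 = -49/15, c_2 = m_2/2 = 32/5, d_2 = (m_3 - m_2)/(6h_2) = -32/15. So s'(3) = 47/15.

3.1333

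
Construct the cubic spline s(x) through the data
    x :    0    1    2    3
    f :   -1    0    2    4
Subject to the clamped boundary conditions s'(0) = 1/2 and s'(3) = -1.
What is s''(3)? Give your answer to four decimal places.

-10.2000

Put M_i = s'' at the i-th knot. Here h = (1, 1, 1) and Δ = (1, 2, 2), so the interior equations h_(i-1)·M_(i-1) + 2(h_(i-1)+h_i)·M_i + h_i·M_(i+1) = 6(Δ_i − Δ_(i-1)) read
  1·M_0 + 4·M_1 + 1·M_2 = 6(Δ_1 - Δ_0) = 6
  1·M_1 + 4·M_2 + 1·M_3 = 6(Δ_2 - Δ_1) = 0
Clamped end conditions give two more equations: 2h_0·M_0 + h_0·M_1 = 6(Δ_0 - s'(0)) = 3 and h_2·M_2 + 2h_2·M_3 = 6(s'(3) - Δ_2) = -18.
Hence M_0 = 6/5, M_1 = 3/5, M_2 = 12/5, M_3 = -51/5.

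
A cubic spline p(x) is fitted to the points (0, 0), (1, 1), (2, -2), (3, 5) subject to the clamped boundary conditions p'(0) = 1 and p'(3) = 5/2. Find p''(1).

-14

With σ_i denoting the second derivative at x_i, h_i = 1, 1, 1, and Δ_i = (y_(i+1) − y_i)/h_i = 1, -3, 7:
  1·σ_0 + 4·σ_1 + 1·σ_2 = 6(Δ_1 - Δ_0) = -24
  1·σ_1 + 4·σ_2 + 1·σ_3 = 6(Δ_2 - Δ_1) = 60
Clamped end conditions give two more equations: 2h_0·σ_0 + h_0·σ_1 = 6(Δ_0 - p'(0)) = 0 and h_2·σ_2 + 2h_2·σ_3 = 6(p'(3) - Δ_2) = -27.
Forward elimination and back-substitution give σ_0 = 7, σ_1 = -14, σ_2 = 25, σ_3 = -26.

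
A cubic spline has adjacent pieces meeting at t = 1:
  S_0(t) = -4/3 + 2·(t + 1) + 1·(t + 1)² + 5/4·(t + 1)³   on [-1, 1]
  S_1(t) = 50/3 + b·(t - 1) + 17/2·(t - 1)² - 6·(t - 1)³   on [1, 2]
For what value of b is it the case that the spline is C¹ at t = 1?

S_0'(t) = 2 + 2·(t + 1) + 15/4·(t + 1)², so S_0'(1) = 21. On the right, S_1'(1) = b, so b = 21.

21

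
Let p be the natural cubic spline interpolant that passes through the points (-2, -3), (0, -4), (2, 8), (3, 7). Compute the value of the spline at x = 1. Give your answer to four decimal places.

2.5455

Write M_i for p''(x_i). With h_i = 2, 2, 1 and divided differences Δ_i = -1/2, 6, -1, the continuity of p' gives the tridiagonal system
  2·M_0 + 8·M_1 + 2·M_2 = 6(Δ_1 - Δ_0) = 39
  2·M_1 + 6·M_2 + 1·M_3 = 6(Δ_2 - Δ_1) = -42
Natural end conditions: M_0 = M_3 = 0.
Forward elimination and back-substitution give M_0 = 0, M_1 = 159/22, M_2 = -207/22, M_3 = 0.
On [0, 2], p(x) = -4 + 95/22·x + 159/44·x² - 61/44·x³.
With x = 1: p(1) = 28/11.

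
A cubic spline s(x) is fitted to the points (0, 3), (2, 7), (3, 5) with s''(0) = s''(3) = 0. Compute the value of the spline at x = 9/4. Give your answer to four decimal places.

Write m_i for s''(x_i). With h_i = 2, 1 and divided differences Δ_i = 2, -2, the continuity of s' gives the tridiagonal system
  2·m_0 + 6·m_1 + 1·m_2 = 6(Δ_1 - Δ_0) = -24
Natural end conditions: m_0 = m_2 = 0.
Solving the tridiagonal system: m_0 = 0, m_1 = -4, m_2 = 0.
On [2, 3], s(x) = 7 - 2/3·(x - 2) - 2·(x - 2)² + 2/3·(x - 2)³.
With (x - 2) = 1/4: s(9/4) = 215/32.

6.7188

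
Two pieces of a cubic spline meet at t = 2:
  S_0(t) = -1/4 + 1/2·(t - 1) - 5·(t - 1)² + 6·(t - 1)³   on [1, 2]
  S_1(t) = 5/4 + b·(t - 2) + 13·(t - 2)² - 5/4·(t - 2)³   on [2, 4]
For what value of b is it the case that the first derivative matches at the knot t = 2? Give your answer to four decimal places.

S_0'(t) = 1/2 - 10·(t - 1) + 18·(t - 1)², so S_0'(2) = 17/2. On the right, S_1'(2) = b, so b = 17/2.

8.5000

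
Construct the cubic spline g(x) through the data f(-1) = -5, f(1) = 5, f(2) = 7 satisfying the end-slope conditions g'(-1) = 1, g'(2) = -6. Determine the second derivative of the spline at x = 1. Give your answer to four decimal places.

Write m_i for g''(x_i). With h_i = 2, 1 and divided differences Δ_i = 5, 2, the continuity of g' gives the tridiagonal system
  2·m_0 + 6·m_1 + 1·m_2 = 6(Δ_1 - Δ_0) = -18
Clamped end conditions give two more equations: 2h_0·m_0 + h_0·m_1 = 6(Δ_0 - g'(-1)) = 24 and h_1·m_1 + 2h_1·m_2 = 6(g'(2) - Δ_1) = -48.
Forward elimination and back-substitution give m_0 = 20/3, m_1 = -4/3, m_2 = -70/3.

-1.3333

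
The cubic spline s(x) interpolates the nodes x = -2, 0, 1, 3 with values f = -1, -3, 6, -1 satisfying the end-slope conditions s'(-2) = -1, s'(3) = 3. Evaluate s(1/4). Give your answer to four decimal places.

-0.7822

Put M_i = s'' at the i-th knot. Here h = (2, 1, 2) and Δ = (-1, 9, -7/2), so the interior equations h_(i-1)·M_(i-1) + 2(h_(i-1)+h_i)·M_i + h_i·M_(i+1) = 6(Δ_i − Δ_(i-1)) read
  2·M_0 + 6·M_1 + 1·M_2 = 6(Δ_1 - Δ_0) = 60
  1·M_1 + 6·M_2 + 2·M_3 = 6(Δ_2 - Δ_1) = -75
Clamped end conditions give two more equations: 2h_0·M_0 + h_0·M_1 = 6(Δ_0 - s'(-2)) = 0 and h_2·M_2 + 2h_2·M_3 = 6(s'(3) - Δ_2) = 39.
Hence M_0 = -263/32, M_1 = 263/16, M_2 = -355/16, M_3 = 667/32.
On [0, 1], s(x) = -3 + 231/32·x + 263/32·x² - 103/16·x³.
With x = 1/4: s(1/4) = -801/1024.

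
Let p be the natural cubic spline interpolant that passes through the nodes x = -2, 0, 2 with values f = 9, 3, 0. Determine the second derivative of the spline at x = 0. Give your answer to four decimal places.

1.1250

Write σ_i for p''(x_i). With h_i = 2, 2 and divided differences Δ_i = -3, -3/2, the continuity of p' gives the tridiagonal system
  2·σ_0 + 8·σ_1 + 2·σ_2 = 6(Δ_1 - Δ_0) = 9
Natural end conditions: σ_0 = σ_2 = 0.
Solving the tridiagonal system: σ_0 = 0, σ_1 = 9/8, σ_2 = 0.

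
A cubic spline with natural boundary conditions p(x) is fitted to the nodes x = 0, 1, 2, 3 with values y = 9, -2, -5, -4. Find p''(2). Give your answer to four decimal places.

With M_i denoting the second derivative at x_i, h_i = 1, 1, 1, and Δ_i = (y_(i+1) − y_i)/h_i = -11, -3, 1:
  1·M_0 + 4·M_1 + 1·M_2 = 6(Δ_1 - Δ_0) = 48
  1·M_1 + 4·M_2 + 1·M_3 = 6(Δ_2 - Δ_1) = 24
Natural end conditions: M_0 = M_3 = 0.
Forward elimination and back-substitution give M_0 = 0, M_1 = 56/5, M_2 = 16/5, M_3 = 0.

3.2000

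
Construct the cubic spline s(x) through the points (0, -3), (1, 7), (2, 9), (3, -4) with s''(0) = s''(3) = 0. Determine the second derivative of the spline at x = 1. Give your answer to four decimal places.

With M_i denoting the second derivative at x_i, h_i = 1, 1, 1, and Δ_i = (y_(i+1) − y_i)/h_i = 10, 2, -13:
  1·M_0 + 4·M_1 + 1·M_2 = 6(Δ_1 - Δ_0) = -48
  1·M_1 + 4·M_2 + 1·M_3 = 6(Δ_2 - Δ_1) = -90
Natural end conditions: M_0 = M_3 = 0.
Forward elimination and back-substitution give M_0 = 0, M_1 = -34/5, M_2 = -104/5, M_3 = 0.

-6.8000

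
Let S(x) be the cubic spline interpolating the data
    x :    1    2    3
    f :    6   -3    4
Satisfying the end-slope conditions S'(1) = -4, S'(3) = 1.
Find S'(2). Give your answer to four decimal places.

Put M_i = S'' at the i-th knot. Here h = (1, 1) and Δ = (-9, 7), so the interior equations h_(i-1)·M_(i-1) + 2(h_(i-1)+h_i)·M_i + h_i·M_(i+1) = 6(Δ_i − Δ_(i-1)) read
  1·M_0 + 4·M_1 + 1·M_2 = 6(Δ_1 - Δ_0) = 96
Clamped end conditions give two more equations: 2h_0·M_0 + h_0·M_1 = 6(Δ_0 - S'(1)) = -30 and h_1·M_1 + 2h_1·M_2 = 6(S'(3) - Δ_1) = -36.
Solving the tridiagonal system: M_0 = -73/2, M_1 = 43, M_2 = -79/2.
On [2, 3], S'(x) = b_1 + 2c_1·(x - 2) + 3d_1·(x - 2)² with b_1 = Δ_1 - h_1(2M_1 + M_2)/6 = -3/4, c_1 = M_1/2 = 43/2, d_1 = (M_2 - M_1)/(6h_1) = -55/4. So S'(2) = -3/4.

-0.7500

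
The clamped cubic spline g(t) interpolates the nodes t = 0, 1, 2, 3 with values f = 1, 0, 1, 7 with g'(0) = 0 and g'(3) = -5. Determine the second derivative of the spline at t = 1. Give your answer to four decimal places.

Put σ_i = g'' at the i-th knot. Here h = (1, 1, 1) and Δ = (-1, 1, 6), so the interior equations h_(i-1)·σ_(i-1) + 2(h_(i-1)+h_i)·σ_i + h_i·σ_(i+1) = 6(Δ_i − Δ_(i-1)) read
  1·σ_0 + 4·σ_1 + 1·σ_2 = 6(Δ_1 - Δ_0) = 12
  1·σ_1 + 4·σ_2 + 1·σ_3 = 6(Δ_2 - Δ_1) = 30
Clamped end conditions give two more equations: 2h_0·σ_0 + h_0·σ_1 = 6(Δ_0 - g'(0)) = -6 and h_2·σ_2 + 2h_2·σ_3 = 6(g'(3) - Δ_2) = -66.
Solving: σ_0 = -38/15, σ_1 = -14/15, σ_2 = 274/15, σ_3 = -632/15.

-0.9333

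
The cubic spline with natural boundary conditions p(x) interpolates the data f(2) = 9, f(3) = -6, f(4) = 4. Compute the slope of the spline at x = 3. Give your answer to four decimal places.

-2.5000

With m_i denoting the second derivative at x_i, h_i = 1, 1, and Δ_i = (y_(i+1) − y_i)/h_i = -15, 10:
  1·m_0 + 4·m_1 + 1·m_2 = 6(Δ_1 - Δ_0) = 150
Natural end conditions: m_0 = m_2 = 0.
Forward elimination and back-substitution give m_0 = 0, m_1 = 75/2, m_2 = 0.
On [3, 4], p'(x) = b_1 + 2c_1·(x - 3) + 3d_1·(x - 3)² with b_1 = Δ_1 - h_1(2m_1 + m_2)/6 = -5/2, c_1 = m_1/2 = 75/4, d_1 = (m_2 - m_1)/(6h_1) = -25/4. So p'(3) = -5/2.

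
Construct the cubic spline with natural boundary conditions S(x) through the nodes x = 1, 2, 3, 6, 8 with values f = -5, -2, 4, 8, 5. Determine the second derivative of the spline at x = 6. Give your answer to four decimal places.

-0.5000

Let M_i = S''(x_i). Step sizes h_i = 1, 1, 3, 2; slopes of the chords Δ_i = (y_(i+1) - y_i)/h_i = 3, 6, 4/3, -3/2.
  1·M_0 + 4·M_1 + 1·M_2 = 6(Δ_1 - Δ_0) = 18
  1·M_1 + 8·M_2 + 3·M_3 = 6(Δ_2 - Δ_1) = -28
  3·M_2 + 10·M_3 + 2·M_4 = 6(Δ_3 - Δ_2) = -17
Natural end conditions: M_0 = M_4 = 0.
Solving the tridiagonal system: M_0 = 0, M_1 = 11/2, M_2 = -4, M_3 = -1/2, M_4 = 0.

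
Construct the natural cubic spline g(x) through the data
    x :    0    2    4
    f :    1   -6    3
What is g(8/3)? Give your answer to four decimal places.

-4.4815

Write M_i for g''(x_i). With h_i = 2, 2 and divided differences Δ_i = -7/2, 9/2, the continuity of g' gives the tridiagonal system
  2·M_0 + 8·M_1 + 2·M_2 = 6(Δ_1 - Δ_0) = 48
Natural end conditions: M_0 = M_2 = 0.
Solving: M_0 = 0, M_1 = 6, M_2 = 0.
On [2, 4], g(x) = -6 + 1/2·(x - 2) + 3·(x - 2)² - 1/2·(x - 2)³.
With (x - 2) = 2/3: g(8/3) = -121/27.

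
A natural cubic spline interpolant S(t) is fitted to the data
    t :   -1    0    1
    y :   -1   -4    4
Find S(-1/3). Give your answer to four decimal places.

Let σ_i = S''(x_i). Step sizes h_i = 1, 1; slopes of the chords Δ_i = (y_(i+1) - y_i)/h_i = -3, 8.
  1·σ_0 + 4·σ_1 + 1·σ_2 = 6(Δ_1 - Δ_0) = 66
Natural end conditions: σ_0 = σ_2 = 0.
Solving: σ_0 = 0, σ_1 = 33/2, σ_2 = 0.
On [-1, 0], S(t) = -1 - 23/4·(t + 1) + 0·(t + 1)² + 11/4·(t + 1)³.
With (t + 1) = 2/3: S(-1/3) = -217/54.

-4.0185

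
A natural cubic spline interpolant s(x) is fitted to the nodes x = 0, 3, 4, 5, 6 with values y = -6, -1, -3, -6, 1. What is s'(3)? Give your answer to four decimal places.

-0.4540

With M_i denoting the second derivative at x_i, h_i = 3, 1, 1, 1, and Δ_i = (y_(i+1) − y_i)/h_i = 5/3, -2, -3, 7:
  3·M_0 + 8·M_1 + 1·M_2 = 6(Δ_1 - Δ_0) = -22
  1·M_1 + 4·M_2 + 1·M_3 = 6(Δ_2 - Δ_1) = -6
  1·M_2 + 4·M_3 + 1·M_4 = 6(Δ_3 - Δ_2) = 60
Natural end conditions: M_0 = M_4 = 0.
Solving the tridiagonal system: M_0 = 0, M_1 = -123/58, M_2 = -146/29, M_3 = 943/58, M_4 = 0.
On [3, 4], s'(x) = b_1 + 2c_1·(x - 3) + 3d_1·(x - 3)² with b_1 = Δ_1 - h_1(2M_1 + M_2)/6 = -79/174, c_1 = M_1/2 = -123/116, d_1 = (M_2 - M_1)/(6h_1) = -169/348. So s'(3) = -79/174.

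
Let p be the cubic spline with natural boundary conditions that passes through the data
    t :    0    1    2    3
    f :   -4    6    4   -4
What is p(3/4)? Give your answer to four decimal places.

Let m_i = p''(x_i). Step sizes h_i = 1, 1, 1; slopes of the chords Δ_i = (y_(i+1) - y_i)/h_i = 10, -2, -8.
  1·m_0 + 4·m_1 + 1·m_2 = 6(Δ_1 - Δ_0) = -72
  1·m_1 + 4·m_2 + 1·m_3 = 6(Δ_2 - Δ_1) = -36
Natural end conditions: m_0 = m_3 = 0.
Hence m_0 = 0, m_1 = -84/5, m_2 = -24/5, m_3 = 0.
On [0, 1], p(t) = -4 + 64/5·t + 0·t² - 14/5·t³.
With t = 3/4: p(3/4) = 707/160.

4.4188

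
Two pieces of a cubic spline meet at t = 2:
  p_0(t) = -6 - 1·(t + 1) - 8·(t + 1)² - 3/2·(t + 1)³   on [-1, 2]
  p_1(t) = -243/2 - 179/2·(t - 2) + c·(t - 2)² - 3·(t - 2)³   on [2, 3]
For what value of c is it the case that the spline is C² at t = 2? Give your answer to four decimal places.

p_0''(t) = -16 - 9·(t + 1), so p_0''(2) = -43. On the right, p_1''(2) = 2c, so c = -43/2.

-21.5000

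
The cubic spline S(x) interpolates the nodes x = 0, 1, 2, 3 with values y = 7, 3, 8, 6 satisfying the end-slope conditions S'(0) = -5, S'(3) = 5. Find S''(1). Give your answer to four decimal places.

21.4667

Let σ_i = S''(x_i). Step sizes h_i = 1, 1, 1; slopes of the chords Δ_i = (y_(i+1) - y_i)/h_i = -4, 5, -2.
  1·σ_0 + 4·σ_1 + 1·σ_2 = 6(Δ_1 - Δ_0) = 54
  1·σ_1 + 4·σ_2 + 1·σ_3 = 6(Δ_2 - Δ_1) = -42
Clamped end conditions give two more equations: 2h_0·σ_0 + h_0·σ_1 = 6(Δ_0 - S'(0)) = 6 and h_2·σ_2 + 2h_2·σ_3 = 6(S'(3) - Δ_2) = 42.
Solving: σ_0 = -116/15, σ_1 = 322/15, σ_2 = -362/15, σ_3 = 496/15.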